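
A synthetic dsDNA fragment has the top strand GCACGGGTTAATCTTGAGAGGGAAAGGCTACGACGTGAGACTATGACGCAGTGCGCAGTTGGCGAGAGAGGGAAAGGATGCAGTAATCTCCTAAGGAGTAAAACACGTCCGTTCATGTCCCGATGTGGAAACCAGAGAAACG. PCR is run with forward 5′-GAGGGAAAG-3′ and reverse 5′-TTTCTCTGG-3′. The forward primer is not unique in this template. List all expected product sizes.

The forward primer GAGGGAAAG matches the top strand at positions 18–26, 68–76.
The reverse primer's reverse complement is CCAGAGAAA, matching at positions 132–140.
Each forward site pairs with the reverse site to give a product ending at position 140: sizes 123, 73 bp.

123 bp, 73 bp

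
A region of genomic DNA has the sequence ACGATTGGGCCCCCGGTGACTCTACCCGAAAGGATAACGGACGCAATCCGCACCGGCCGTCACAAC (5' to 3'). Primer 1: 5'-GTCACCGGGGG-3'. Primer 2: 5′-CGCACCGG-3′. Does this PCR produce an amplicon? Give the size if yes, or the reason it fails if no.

No product — the primers' 3' ends point away from each other.

Primer 1 (GTCACCGGGGG) has reverse complement CCCCCGGTGAC, which matches the top strand at positions 10–20; primer 1 anneals to the top strand there with its 3' end pointing upstream toward position 10.
Primer 2 (CGCACCGG) matches the top strand directly at positions 49–56; it anneals to the bottom strand with its 3' end pointing downstream toward position 56.
The 3' ends diverge (primer 1 extends toward position 1, primer 2 toward position 66), so the primers never converge on a shared product.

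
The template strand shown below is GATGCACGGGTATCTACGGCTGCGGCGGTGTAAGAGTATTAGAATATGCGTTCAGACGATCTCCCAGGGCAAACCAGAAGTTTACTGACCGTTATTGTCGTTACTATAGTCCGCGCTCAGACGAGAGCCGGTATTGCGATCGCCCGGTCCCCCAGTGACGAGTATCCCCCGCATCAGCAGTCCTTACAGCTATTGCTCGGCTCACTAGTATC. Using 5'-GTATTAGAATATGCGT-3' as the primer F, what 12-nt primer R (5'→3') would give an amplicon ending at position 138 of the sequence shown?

The forward primer binds at positions 36–51; the product's 3' end on the top strand is position 138.
The reverse primer anneals to the top strand over positions 127–138, i.e. to GCCGGTATTGCG.
Its sequence written 5'→3' is the reverse complement: CGCAATACCGGC.

5'-CGCAATACCGGC-3'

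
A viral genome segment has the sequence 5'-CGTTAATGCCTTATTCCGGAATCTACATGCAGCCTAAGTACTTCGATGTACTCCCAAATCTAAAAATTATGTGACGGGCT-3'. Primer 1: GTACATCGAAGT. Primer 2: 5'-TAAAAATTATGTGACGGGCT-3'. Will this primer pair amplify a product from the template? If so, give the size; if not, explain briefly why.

Primer 1 (GTACATCGAAGT) has reverse complement ACTTCGATGTAC, which matches the top strand at positions 40–51; primer 1 anneals to the top strand there with its 3' end pointing upstream toward position 40.
Primer 2 (TAAAAATTATGTGACGGGCT) matches the top strand directly at positions 61–80; it anneals to the bottom strand with its 3' end pointing downstream toward position 80.
The 3' ends diverge (primer 1 extends toward position 1, primer 2 toward position 80), so the primers never converge on a shared product.

No product — the primers' 3' ends point away from each other.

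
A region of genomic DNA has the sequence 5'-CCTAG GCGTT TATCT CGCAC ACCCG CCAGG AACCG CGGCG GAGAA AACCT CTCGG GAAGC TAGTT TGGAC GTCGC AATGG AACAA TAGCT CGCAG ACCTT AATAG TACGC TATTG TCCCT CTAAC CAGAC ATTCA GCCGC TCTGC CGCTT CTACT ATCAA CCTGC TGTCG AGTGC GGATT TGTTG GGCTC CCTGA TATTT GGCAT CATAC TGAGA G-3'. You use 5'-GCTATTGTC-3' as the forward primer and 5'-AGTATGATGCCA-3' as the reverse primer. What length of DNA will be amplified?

103 bp

Scanning the template, GCTATTGTC occurs at positions 109–117; this primer anneals to the bottom strand there with its 3' end pointing downstream.
The reverse primer's reverse complement is TGGCATCATACT, which matches the template at positions 200–211.
Product length = (reverse-primer end) − (forward-primer start) + 1 = 211 − 109 + 1 = 103 bp.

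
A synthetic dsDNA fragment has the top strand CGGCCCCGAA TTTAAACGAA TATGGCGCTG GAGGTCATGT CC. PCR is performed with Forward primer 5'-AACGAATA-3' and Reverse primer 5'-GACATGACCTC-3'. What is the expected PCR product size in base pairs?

27 bp

Forward primer AACGAATA is found on the top strand at positions 15–22.
Reverse complement of the reverse primer: GAGGTCATGTC. This occurs on the top strand at positions 31–41.
Product length = (reverse-primer end) − (forward-primer start) + 1 = 41 − 15 + 1 = 27 bp.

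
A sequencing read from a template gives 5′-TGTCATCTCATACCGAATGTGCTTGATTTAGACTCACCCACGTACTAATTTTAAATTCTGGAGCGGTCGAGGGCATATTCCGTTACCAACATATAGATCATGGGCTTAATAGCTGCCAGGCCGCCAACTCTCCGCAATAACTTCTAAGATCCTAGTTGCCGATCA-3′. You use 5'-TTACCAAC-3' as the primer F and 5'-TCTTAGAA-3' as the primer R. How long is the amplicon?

The forward primer matches the template at positions 83–90.
The reverse primer's reverse complement is TTCTAAGA, which matches the template at positions 142–149.
Amplicon spans positions 83–149: 67 bp.

67 bp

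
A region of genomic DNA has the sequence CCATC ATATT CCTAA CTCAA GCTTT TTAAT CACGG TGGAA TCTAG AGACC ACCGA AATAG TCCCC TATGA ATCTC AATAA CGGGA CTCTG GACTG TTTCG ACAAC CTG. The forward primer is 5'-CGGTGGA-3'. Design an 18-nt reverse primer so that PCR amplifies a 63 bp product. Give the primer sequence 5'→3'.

5'-CAGTCCAGAGTCCCGTTA-3'

The forward primer binds at positions 33–39, so a 63 bp product ends at position 33 + 63 − 1 = 95.
The reverse primer anneals to the top strand over positions 78–95, i.e. to TAACGGGACTCTGGACTG.
Its sequence written 5'→3' is the reverse complement: CAGTCCAGAGTCCCGTTA.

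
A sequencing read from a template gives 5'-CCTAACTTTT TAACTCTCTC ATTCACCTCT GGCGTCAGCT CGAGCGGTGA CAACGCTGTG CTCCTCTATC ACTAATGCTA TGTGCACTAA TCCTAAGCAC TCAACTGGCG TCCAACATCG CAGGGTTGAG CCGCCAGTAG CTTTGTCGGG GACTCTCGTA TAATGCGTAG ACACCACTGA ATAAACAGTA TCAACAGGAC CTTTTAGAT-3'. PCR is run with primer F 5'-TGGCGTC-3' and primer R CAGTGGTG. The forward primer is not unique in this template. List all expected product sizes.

The forward primer TGGCGTC matches the top strand at positions 30–36, 106–112.
The reverse primer's reverse complement is CACCACTG, matching at positions 172–179.
Each forward site pairs with the reverse site to give a product ending at position 179: sizes 150, 74 bp.

150 bp, 74 bp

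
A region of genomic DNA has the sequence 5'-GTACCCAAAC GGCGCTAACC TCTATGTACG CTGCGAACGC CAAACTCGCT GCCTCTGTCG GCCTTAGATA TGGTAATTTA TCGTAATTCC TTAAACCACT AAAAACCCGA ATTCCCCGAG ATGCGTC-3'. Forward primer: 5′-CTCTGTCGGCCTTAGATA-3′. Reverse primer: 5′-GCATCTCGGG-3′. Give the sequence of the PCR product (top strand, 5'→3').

Scanning the template, CTCTGTCGGCCTTAGATA occurs at positions 53–70; this primer anneals to the bottom strand there with its 3' end pointing downstream.
Reverse complement of the reverse primer: CCCGAGATGC. This occurs on the top strand at positions 115–124.
The product is the template from position 53 through 124 (72 bp).

5'-CTCTGTCGGCCTTAGATATGGTAATTTATCGTAATTCCTTAAACCACTAAAAACCCGAATTCCCCGAGATGC-3'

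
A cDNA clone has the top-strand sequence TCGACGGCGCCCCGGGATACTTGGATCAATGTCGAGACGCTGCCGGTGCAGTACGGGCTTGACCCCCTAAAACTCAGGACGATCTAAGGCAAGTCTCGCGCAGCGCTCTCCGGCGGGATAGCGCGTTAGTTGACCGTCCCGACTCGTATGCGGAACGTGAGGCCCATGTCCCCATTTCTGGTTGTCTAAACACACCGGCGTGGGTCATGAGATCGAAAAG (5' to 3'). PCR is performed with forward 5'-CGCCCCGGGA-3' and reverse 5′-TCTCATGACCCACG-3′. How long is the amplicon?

Forward primer CGCCCCGGGA is found on the top strand at positions 8–17.
The reverse primer's reverse complement is CGTGGGTCATGAGA, which matches the template at positions 199–212.
Amplicon spans positions 8–212: 205 bp.

205 bp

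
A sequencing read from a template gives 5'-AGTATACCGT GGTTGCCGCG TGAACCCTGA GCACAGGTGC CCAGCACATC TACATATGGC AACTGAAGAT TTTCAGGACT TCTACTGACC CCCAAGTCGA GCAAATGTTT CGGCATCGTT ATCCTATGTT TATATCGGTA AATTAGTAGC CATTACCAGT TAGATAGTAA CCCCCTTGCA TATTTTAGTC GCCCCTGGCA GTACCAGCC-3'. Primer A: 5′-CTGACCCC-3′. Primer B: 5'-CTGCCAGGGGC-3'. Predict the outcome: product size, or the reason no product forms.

Primer A (CTGACCCC) matches the top strand at positions 85–92; it acts as a forward primer.
Primer B's reverse complement is GCCCCTGGCAG, matching the top strand at positions 191–201; it acts as a reverse primer.
The 3' ends face each other across positions 85–201, giving a 117 bp product.

Yes — a 117 bp product.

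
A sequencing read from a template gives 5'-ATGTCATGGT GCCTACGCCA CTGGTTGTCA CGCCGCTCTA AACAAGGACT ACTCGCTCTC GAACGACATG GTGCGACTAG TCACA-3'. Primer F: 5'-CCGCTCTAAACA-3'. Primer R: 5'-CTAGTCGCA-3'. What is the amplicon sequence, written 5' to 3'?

5'-CCGCTCTAAACAAGGACTACTCGCTCTCGAACGACATGGTGCGACTAG-3'

Forward primer CCGCTCTAAACA is found on the top strand at positions 33–44.
Reverse complement of the reverse primer: TGCGACTAG. This occurs on the top strand at positions 72–80.
The product is the template from position 33 through 80 (48 bp).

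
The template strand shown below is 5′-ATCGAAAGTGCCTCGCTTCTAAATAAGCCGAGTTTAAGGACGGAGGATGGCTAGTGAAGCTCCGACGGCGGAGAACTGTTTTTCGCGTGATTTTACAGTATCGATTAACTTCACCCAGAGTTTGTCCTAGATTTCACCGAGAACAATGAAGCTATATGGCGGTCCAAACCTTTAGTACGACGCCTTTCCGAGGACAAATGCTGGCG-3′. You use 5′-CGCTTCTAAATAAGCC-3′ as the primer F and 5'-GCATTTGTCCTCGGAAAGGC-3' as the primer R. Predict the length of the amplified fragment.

188 bp

The forward primer matches the template at positions 14–29.
The reverse primer's reverse complement is GCCTTTCCGAGGACAAATGC, which matches the template at positions 182–201.
The product runs from position 14 to position 201, so its length is 201 − 14 + 1 = 188 bp.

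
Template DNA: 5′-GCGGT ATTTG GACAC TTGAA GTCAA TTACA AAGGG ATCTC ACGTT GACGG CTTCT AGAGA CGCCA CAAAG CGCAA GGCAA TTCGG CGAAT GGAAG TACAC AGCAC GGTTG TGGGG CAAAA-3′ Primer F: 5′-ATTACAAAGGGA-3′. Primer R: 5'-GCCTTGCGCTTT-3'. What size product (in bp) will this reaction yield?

54 bp

Scanning the template, ATTACAAAGGGA occurs at positions 25–36; this primer anneals to the bottom strand there with its 3' end pointing downstream.
The reverse primer's reverse complement is AAAGCGCAAGGC, which matches the template at positions 67–78.
Product length = (reverse-primer end) − (forward-primer start) + 1 = 78 − 25 + 1 = 54 bp.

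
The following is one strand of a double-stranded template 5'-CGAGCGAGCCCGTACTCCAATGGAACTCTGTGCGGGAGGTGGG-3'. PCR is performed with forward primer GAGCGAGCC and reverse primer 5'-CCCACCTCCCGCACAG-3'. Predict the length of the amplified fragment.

42 bp

Scanning the template, GAGCGAGCC occurs at positions 2–10; this primer anneals to the bottom strand there with its 3' end pointing downstream.
Taking the reverse complement of CCCACCTCCCGCACAG gives CTGTGCGGGAGGTGGG, found at positions 28–43 on the template; the primer anneals here to the top strand with its 3' end pointing upstream.
The product runs from position 2 to position 43, so its length is 43 − 2 + 1 = 42 bp.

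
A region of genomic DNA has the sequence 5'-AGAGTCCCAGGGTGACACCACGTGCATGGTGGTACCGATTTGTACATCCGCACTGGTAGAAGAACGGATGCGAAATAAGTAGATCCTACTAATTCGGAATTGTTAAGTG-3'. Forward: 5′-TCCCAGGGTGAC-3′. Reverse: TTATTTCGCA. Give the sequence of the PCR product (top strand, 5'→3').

Forward primer TCCCAGGGTGAC is found on the top strand at positions 5–16.
Reverse complement of the reverse primer: TGCGAAATAA. This occurs on the top strand at positions 69–78.
The product is the template from position 5 through 78 (74 bp).

5'-TCCCAGGGTGACACCACGTGCATGGTGGTACCGATTTGTACATCCGCACTGGTAGAAGAACGGATGCGAAATAA-3'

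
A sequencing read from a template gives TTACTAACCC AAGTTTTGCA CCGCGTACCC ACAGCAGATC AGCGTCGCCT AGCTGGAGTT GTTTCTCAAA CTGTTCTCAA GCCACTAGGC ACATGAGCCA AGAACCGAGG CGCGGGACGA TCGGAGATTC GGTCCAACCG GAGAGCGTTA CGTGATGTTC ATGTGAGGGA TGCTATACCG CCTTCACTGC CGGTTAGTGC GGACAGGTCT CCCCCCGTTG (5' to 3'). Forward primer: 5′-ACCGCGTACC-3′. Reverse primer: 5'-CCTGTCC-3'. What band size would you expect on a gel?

Forward primer ACCGCGTACC is found on the top strand at positions 20–29.
The reverse primer's reverse complement is GGACAGG, which matches the template at positions 201–207.
Product length = (reverse-primer end) − (forward-primer start) + 1 = 207 − 20 + 1 = 188 bp.

188 bp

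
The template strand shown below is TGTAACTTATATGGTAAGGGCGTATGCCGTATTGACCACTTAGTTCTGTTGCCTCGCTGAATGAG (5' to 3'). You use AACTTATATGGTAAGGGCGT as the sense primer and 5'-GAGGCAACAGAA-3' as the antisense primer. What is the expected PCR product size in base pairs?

Forward primer AACTTATATGGTAAGGGCGT is found on the top strand at positions 4–23.
Reverse complement of the reverse primer: TTCTGTTGCCTC. This occurs on the top strand at positions 44–55.
Product length = (reverse-primer end) − (forward-primer start) + 1 = 55 − 4 + 1 = 52 bp.

52 bp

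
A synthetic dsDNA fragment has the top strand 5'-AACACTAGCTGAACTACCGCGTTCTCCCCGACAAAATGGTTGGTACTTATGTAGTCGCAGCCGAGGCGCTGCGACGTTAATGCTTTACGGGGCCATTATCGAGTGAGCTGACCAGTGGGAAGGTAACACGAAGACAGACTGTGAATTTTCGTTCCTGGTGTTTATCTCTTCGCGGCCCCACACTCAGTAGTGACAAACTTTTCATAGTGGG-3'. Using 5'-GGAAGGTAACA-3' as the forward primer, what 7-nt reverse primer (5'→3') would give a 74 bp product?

5'-ACTACTG-3'

The forward primer binds at positions 118–128, so a 74 bp product ends at position 118 + 74 − 1 = 191.
The reverse primer anneals to the top strand over positions 185–191, i.e. to CAGTAGT.
Its sequence written 5'→3' is the reverse complement: ACTACTG.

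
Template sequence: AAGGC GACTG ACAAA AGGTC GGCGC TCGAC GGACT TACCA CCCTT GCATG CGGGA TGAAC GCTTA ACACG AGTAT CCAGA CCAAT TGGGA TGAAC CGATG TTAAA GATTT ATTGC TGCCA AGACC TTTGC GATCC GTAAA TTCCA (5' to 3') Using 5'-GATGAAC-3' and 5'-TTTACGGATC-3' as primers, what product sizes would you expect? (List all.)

The forward primer GATGAAC matches the top strand at positions 54–60, 89–95.
The reverse primer's reverse complement is GATCCGTAAA, matching at positions 131–140.
Each forward site pairs with the reverse site to give a product ending at position 140: sizes 87, 52 bp.

87 bp, 52 bp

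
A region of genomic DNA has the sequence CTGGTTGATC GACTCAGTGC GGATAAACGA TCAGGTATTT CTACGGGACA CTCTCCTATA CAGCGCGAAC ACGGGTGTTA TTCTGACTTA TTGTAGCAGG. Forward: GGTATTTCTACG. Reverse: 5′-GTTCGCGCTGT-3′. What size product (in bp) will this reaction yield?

Forward primer GGTATTTCTACG is found on the top strand at positions 34–45.
The reverse primer's reverse complement is ACAGCGCGAAC, which matches the template at positions 60–70.
Product length = (reverse-primer end) − (forward-primer start) + 1 = 70 − 34 + 1 = 37 bp.

37 bp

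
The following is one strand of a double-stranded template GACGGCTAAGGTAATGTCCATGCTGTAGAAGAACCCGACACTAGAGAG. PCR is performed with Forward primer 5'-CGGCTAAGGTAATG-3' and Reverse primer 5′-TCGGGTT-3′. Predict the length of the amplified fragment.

Forward primer CGGCTAAGGTAATG is found on the top strand at positions 3–16.
Reverse complement of the reverse primer: AACCCGA. This occurs on the top strand at positions 32–38.
Product length = (reverse-primer end) − (forward-primer start) + 1 = 38 − 3 + 1 = 36 bp.

36 bp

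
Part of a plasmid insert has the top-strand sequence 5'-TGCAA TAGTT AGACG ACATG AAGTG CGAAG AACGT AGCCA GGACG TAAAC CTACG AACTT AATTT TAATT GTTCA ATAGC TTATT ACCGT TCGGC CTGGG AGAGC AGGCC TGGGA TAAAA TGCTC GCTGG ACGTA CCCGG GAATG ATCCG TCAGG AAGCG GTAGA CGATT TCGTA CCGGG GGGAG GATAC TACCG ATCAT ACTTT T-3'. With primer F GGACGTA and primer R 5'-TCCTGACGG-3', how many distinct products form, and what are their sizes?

The forward primer GGACGTA matches the top strand at positions 41–47, 129–135.
The reverse primer's reverse complement is CCGTCAGGA, matching at positions 148–156.
Each forward site pairs with the reverse site to give a product ending at position 156: sizes 116, 28 bp.

Two products: 116 bp, 28 bp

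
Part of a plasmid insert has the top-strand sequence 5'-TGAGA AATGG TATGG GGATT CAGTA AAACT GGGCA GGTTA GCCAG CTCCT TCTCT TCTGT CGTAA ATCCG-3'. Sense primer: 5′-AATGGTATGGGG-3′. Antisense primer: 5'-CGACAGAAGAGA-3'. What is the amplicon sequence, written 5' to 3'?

5'-AATGGTATGGGGATTCAGTAAAACTGGGCAGGTTAGCCAGCTCCTTCTCTTCTGTCG-3'

Scanning the template, AATGGTATGGGG occurs at positions 6–17; this primer anneals to the bottom strand there with its 3' end pointing downstream.
The reverse primer's reverse complement is TCTCTTCTGTCG, which matches the template at positions 51–62.
The product is the template from position 6 through 62 (57 bp).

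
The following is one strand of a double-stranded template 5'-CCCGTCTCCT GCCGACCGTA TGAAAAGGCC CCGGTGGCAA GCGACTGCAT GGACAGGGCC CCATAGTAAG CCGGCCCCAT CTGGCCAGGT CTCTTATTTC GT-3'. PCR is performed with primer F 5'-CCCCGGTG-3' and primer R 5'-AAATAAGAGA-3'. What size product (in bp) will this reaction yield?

71 bp

The forward primer matches the template at positions 29–36.
The reverse primer's reverse complement is TCTCTTATTT, which matches the template at positions 90–99.
Amplicon spans positions 29–99: 71 bp.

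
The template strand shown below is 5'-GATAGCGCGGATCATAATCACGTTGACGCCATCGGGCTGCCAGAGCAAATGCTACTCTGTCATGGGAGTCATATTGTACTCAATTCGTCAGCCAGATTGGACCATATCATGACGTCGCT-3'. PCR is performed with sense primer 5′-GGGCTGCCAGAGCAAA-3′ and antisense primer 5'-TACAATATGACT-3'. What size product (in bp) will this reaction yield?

Scanning the template, GGGCTGCCAGAGCAAA occurs at positions 34–49; this primer anneals to the bottom strand there with its 3' end pointing downstream.
Taking the reverse complement of TACAATATGACT gives AGTCATATTGTA, found at positions 67–78 on the template; the primer anneals here to the top strand with its 3' end pointing upstream.
Product length = (reverse-primer end) − (forward-primer start) + 1 = 78 − 34 + 1 = 45 bp.

45 bp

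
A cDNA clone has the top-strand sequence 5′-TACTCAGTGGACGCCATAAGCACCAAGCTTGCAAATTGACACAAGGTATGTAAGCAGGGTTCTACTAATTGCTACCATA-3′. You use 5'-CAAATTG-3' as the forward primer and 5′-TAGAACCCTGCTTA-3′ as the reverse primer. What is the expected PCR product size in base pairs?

Scanning the template, CAAATTG occurs at positions 32–38; this primer anneals to the bottom strand there with its 3' end pointing downstream.
The reverse primer's reverse complement is TAAGCAGGGTTCTA, which matches the template at positions 51–64.
Amplicon spans positions 32–64: 33 bp.

33 bp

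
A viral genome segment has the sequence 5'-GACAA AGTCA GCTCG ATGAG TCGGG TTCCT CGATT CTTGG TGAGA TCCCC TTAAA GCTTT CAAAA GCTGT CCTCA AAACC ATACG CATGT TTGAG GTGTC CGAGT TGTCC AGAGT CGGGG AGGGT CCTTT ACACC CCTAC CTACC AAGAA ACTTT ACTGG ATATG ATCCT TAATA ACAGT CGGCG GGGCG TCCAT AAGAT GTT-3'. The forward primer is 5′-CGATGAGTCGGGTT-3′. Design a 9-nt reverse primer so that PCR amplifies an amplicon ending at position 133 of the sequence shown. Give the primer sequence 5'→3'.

The forward primer binds at positions 14–27; the product's 3' end on the top strand is position 133.
The reverse primer anneals to the top strand over positions 125–133, i.e. to TCCTTTACA.
Its sequence written 5'→3' is the reverse complement: TGTAAAGGA.

5'-TGTAAAGGA-3'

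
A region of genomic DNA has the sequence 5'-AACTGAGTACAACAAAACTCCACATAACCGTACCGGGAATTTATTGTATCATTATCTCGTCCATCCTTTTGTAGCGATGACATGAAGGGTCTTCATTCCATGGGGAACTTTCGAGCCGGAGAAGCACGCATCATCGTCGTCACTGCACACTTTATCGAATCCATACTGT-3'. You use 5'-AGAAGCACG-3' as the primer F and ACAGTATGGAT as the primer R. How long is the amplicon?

50 bp

Forward primer AGAAGCACG is found on the top strand at positions 120–128.
The reverse primer's reverse complement is ATCCATACTGT, which matches the template at positions 159–169.
Amplicon spans positions 120–169: 50 bp.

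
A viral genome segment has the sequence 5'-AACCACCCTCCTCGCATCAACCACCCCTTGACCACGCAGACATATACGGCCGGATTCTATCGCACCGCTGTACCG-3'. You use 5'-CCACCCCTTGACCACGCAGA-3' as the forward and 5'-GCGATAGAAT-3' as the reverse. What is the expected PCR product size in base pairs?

Scanning the template, CCACCCCTTGACCACGCAGA occurs at positions 21–40; this primer anneals to the bottom strand there with its 3' end pointing downstream.
The reverse primer's reverse complement is ATTCTATCGC, which matches the template at positions 54–63.
The product runs from position 21 to position 63, so its length is 63 − 21 + 1 = 43 bp.

43 bp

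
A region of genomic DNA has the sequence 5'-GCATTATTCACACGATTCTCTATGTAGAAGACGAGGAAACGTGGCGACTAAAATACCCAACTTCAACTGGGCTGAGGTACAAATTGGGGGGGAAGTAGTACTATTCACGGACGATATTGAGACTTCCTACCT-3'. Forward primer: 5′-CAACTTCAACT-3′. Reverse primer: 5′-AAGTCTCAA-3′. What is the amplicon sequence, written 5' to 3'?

5'-CAACTTCAACTGGGCTGAGGTACAAATTGGGGGGGAAGTAGTACTATTCACGGACGATATTGAGACTT-3'

The forward primer matches the template at positions 58–68.
The reverse primer's reverse complement is TTGAGACTT, which matches the template at positions 117–125.
The product is the template from position 58 through 125 (68 bp).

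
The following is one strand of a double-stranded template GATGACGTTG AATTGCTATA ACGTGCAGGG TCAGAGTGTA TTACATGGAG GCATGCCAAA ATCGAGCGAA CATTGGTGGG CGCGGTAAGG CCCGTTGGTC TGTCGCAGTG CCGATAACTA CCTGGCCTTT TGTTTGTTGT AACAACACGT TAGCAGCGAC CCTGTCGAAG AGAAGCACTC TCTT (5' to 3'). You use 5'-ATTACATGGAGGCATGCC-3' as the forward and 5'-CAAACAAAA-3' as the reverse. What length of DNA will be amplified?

Forward primer ATTACATGGAGGCATGCC is found on the top strand at positions 40–57.
Taking the reverse complement of CAAACAAAA gives TTTTGTTTG, found at positions 128–136 on the template; the primer anneals here to the top strand with its 3' end pointing upstream.
Product length = (reverse-primer end) − (forward-primer start) + 1 = 136 − 40 + 1 = 97 bp.

97 bp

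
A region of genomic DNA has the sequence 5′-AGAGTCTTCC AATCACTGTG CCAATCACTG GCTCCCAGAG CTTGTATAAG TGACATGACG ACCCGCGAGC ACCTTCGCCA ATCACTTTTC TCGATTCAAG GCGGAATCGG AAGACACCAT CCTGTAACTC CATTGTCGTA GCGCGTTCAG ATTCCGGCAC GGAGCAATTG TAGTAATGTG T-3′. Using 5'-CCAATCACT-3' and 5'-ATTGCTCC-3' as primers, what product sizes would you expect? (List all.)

160 bp, 148 bp, 91 bp

The forward primer CCAATCACT matches the top strand at positions 9–17, 21–29, 78–86.
The reverse primer's reverse complement is GGAGCAAT, matching at positions 161–168.
Each forward site pairs with the reverse site to give a product ending at position 168: sizes 160, 148, 91 bp.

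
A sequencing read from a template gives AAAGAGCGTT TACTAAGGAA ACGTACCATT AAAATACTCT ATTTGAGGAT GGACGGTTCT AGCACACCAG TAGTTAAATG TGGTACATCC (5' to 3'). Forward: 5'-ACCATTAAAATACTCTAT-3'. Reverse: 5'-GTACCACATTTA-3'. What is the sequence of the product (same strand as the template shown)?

The forward primer matches the template at positions 25–42.
The reverse primer's reverse complement is TAAATGTGGTAC, which matches the template at positions 75–86.
The product is the template from position 25 through 86 (62 bp).

5'-ACCATTAAAATACTCTATTTGAGGATGGACGGTTCTAGCACACCAGTAGTTAAATGTGGTAC-3'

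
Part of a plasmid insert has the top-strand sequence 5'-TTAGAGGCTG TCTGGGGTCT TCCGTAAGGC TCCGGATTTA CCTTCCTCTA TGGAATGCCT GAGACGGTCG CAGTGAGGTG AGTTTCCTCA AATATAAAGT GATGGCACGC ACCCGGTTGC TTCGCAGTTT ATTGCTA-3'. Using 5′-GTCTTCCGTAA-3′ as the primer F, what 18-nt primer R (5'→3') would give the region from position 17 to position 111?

The product's 3' end on the top strand is position 111.
The reverse primer anneals to the top strand over positions 94–111, i.e. to ATAAAGTGATGGCACGCA.
Its sequence written 5'→3' is the reverse complement: TGCGTGCCATCACTTTAT.

5'-TGCGTGCCATCACTTTAT-3'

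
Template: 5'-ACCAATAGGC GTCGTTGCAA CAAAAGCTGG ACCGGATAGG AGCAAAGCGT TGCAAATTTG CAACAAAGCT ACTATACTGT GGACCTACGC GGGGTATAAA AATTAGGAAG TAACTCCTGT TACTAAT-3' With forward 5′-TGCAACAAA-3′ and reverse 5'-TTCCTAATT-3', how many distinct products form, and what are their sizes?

Two products: 94 bp, 51 bp

The forward primer TGCAACAAA matches the top strand at positions 16–24, 59–67.
The reverse primer's reverse complement is AATTAGGAA, matching at positions 101–109.
Each forward site pairs with the reverse site to give a product ending at position 109: sizes 94, 51 bp.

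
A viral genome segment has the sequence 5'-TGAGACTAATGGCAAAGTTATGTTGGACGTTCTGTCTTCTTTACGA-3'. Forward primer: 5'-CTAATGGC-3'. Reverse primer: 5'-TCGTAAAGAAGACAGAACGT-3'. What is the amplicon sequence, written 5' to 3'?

Scanning the template, CTAATGGC occurs at positions 6–13; this primer anneals to the bottom strand there with its 3' end pointing downstream.
The reverse primer's reverse complement is ACGTTCTGTCTTCTTTACGA, which matches the template at positions 27–46.
The product is the template from position 6 through 46 (41 bp).

5'-CTAATGGCAAAGTTATGTTGGACGTTCTGTCTTCTTTACGA-3'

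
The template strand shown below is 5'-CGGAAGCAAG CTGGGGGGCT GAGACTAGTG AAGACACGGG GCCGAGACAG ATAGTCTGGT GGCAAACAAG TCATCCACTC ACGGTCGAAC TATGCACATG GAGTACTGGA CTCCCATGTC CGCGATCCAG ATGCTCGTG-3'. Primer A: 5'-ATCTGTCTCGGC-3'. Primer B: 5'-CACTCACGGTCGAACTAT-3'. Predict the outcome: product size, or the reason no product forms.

Primer A (ATCTGTCTCGGC) has reverse complement GCCGAGACAGAT, which matches the top strand at positions 41–52; primer A anneals to the top strand there with its 3' end pointing upstream toward position 41.
Primer B (CACTCACGGTCGAACTAT) matches the top strand directly at positions 76–93; it anneals to the bottom strand with its 3' end pointing downstream toward position 93.
The 3' ends diverge (primer A extends toward position 1, primer B toward position 139), so the primers never converge on a shared product.

No product — the primers' 3' ends point away from each other.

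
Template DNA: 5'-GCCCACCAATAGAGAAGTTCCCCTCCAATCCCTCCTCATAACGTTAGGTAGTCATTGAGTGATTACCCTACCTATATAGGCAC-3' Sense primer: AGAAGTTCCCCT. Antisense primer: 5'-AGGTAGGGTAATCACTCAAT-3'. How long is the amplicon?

Forward primer AGAAGTTCCCCT is found on the top strand at positions 13–24.
Taking the reverse complement of AGGTAGGGTAATCACTCAAT gives ATTGAGTGATTACCCTACCT, found at positions 54–73 on the template; the primer anneals here to the top strand with its 3' end pointing upstream.
Product length = (reverse-primer end) − (forward-primer start) + 1 = 73 − 13 + 1 = 61 bp.

61 bp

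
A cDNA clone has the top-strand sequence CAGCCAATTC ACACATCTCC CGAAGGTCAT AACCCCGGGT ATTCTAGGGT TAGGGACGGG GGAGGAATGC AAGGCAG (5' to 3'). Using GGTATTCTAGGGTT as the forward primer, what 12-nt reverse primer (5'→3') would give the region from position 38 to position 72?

5'-TTGCATTCCTCC-3'

The product's 3' end on the top strand is position 72.
The reverse primer anneals to the top strand over positions 61–72, i.e. to GGAGGAATGCAA.
Its sequence written 5'→3' is the reverse complement: TTGCATTCCTCC.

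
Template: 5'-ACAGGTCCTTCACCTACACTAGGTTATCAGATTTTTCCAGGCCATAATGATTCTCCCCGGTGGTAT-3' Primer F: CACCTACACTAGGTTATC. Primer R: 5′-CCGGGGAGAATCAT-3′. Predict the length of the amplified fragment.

50 bp

Scanning the template, CACCTACACTAGGTTATC occurs at positions 11–28; this primer anneals to the bottom strand there with its 3' end pointing downstream.
The reverse primer's reverse complement is ATGATTCTCCCCGG, which matches the template at positions 47–60.
Amplicon spans positions 11–60: 50 bp.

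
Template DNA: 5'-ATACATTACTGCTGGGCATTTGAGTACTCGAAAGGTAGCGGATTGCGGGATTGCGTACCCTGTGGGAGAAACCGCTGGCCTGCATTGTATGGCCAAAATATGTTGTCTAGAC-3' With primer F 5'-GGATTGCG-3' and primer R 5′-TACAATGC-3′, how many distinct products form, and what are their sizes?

The forward primer GGATTGCG matches the top strand at positions 40–47, 48–55.
The reverse primer's reverse complement is GCATTGTA, matching at positions 82–89.
Each forward site pairs with the reverse site to give a product ending at position 89: sizes 50, 42 bp.

Two products: 50 bp, 42 bp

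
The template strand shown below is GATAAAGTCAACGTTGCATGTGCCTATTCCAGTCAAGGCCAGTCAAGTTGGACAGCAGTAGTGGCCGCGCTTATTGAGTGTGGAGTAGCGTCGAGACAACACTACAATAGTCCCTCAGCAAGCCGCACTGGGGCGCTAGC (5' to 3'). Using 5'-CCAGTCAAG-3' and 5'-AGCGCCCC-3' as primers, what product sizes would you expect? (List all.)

The forward primer CCAGTCAAG matches the top strand at positions 29–37, 39–47.
The reverse primer's reverse complement is GGGGCGCT, matching at positions 130–137.
Each forward site pairs with the reverse site to give a product ending at position 137: sizes 109, 99 bp.

109 bp, 99 bp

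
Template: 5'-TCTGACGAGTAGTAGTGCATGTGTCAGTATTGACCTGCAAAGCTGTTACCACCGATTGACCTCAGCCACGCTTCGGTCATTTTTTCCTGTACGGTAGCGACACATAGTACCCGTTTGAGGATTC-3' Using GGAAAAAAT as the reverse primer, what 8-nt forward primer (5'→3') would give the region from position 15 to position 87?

The reverse primer's reverse complement ATTTTTTCC matches the template at positions 79–87; the product starts at position 15.
The forward primer is identical to the top strand over positions 15–22: GTGCATGT.

5'-GTGCATGT-3'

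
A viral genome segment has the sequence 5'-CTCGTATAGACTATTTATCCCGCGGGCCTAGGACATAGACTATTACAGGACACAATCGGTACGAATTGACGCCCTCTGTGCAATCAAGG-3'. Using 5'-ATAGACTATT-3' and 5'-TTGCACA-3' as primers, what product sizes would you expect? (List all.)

78 bp, 49 bp

The forward primer ATAGACTATT matches the top strand at positions 6–15, 35–44.
The reverse primer's reverse complement is TGTGCAA, matching at positions 77–83.
Each forward site pairs with the reverse site to give a product ending at position 83: sizes 78, 49 bp.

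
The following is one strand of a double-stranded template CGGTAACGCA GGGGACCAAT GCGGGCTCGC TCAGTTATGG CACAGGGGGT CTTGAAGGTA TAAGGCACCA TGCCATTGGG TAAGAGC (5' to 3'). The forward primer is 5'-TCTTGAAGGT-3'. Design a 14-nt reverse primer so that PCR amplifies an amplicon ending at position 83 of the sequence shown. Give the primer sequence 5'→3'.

5'-TTACCCAATGGCAT-3'

The forward primer binds at positions 50–59; the product's 3' end on the top strand is position 83.
The reverse primer anneals to the top strand over positions 70–83, i.e. to ATGCCATTGGGTAA.
Its sequence written 5'→3' is the reverse complement: TTACCCAATGGCAT.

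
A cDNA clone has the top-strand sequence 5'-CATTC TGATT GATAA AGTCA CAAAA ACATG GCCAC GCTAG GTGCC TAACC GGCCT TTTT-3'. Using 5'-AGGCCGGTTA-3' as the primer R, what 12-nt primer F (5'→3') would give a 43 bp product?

5'-TAAAGTCACAAA-3'

The reverse primer's reverse complement TAACCGGCCT matches the template at positions 46–55, so the product ends at position 55.
A 43 bp product then starts at position 55 − 43 + 1 = 13.
The forward primer is identical to the top strand there: TAAAGTCACAAA.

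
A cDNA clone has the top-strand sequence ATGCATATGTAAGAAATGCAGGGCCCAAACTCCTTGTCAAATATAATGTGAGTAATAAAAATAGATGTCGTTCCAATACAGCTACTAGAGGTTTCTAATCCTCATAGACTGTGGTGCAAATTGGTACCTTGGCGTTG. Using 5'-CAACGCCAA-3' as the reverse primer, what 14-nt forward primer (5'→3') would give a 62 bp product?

5'-ATACAGCTACTAGA-3'

The reverse primer's reverse complement TTGGCGTTG matches the template at positions 129–137, so the product ends at position 137.
A 62 bp product then starts at position 137 − 62 + 1 = 76.
The forward primer is identical to the top strand there: ATACAGCTACTAGA.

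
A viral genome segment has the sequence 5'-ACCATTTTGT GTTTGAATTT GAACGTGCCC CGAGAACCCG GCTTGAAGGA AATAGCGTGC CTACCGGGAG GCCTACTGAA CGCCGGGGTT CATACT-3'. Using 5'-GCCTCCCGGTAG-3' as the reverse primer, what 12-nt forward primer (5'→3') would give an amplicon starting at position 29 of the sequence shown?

The reverse primer's reverse complement CTACCGGGAGGC matches the template at positions 61–72; the product starts at position 29.
The forward primer is identical to the top strand over positions 29–40: CCCGAGAACCCG.

5'-CCCGAGAACCCG-3'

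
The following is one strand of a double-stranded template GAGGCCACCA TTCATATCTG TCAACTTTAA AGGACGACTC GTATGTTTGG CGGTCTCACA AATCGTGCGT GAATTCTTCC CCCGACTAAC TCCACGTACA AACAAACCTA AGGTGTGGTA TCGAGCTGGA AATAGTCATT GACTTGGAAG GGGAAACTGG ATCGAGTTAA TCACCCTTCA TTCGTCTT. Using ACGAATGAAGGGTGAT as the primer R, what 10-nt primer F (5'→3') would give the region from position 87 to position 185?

5'-TAACTCCACG-3'

The reverse primer's reverse complement ATCACCCTTCATTCGT matches the template at positions 170–185; the product starts at position 87.
The forward primer is identical to the top strand over positions 87–96: TAACTCCACG.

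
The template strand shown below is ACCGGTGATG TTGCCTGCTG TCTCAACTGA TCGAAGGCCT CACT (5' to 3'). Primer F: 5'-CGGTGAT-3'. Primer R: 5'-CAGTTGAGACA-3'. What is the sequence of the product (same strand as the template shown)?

Scanning the template, CGGTGAT occurs at positions 3–9; this primer anneals to the bottom strand there with its 3' end pointing downstream.
The reverse primer's reverse complement is TGTCTCAACTG, which matches the template at positions 19–29.
The product is the template from position 3 through 29 (27 bp).

5'-CGGTGATGTTGCCTGCTGTCTCAACTG-3'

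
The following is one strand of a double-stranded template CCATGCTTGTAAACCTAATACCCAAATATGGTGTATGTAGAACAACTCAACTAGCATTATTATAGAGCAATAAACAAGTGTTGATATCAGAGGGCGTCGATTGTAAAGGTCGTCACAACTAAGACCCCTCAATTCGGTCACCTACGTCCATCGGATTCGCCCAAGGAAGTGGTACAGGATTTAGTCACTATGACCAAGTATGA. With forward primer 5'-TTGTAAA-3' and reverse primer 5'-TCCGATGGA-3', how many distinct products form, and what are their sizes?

Two products: 149 bp, 55 bp

The forward primer TTGTAAA matches the top strand at positions 7–13, 101–107.
The reverse primer's reverse complement is TCCATCGGA, matching at positions 147–155.
Each forward site pairs with the reverse site to give a product ending at position 155: sizes 149, 55 bp.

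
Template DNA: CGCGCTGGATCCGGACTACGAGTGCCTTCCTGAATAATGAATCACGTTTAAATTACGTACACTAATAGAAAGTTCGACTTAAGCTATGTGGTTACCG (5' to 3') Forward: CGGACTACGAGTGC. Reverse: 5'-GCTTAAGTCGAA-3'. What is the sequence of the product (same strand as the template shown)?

5'-CGGACTACGAGTGCCTTCCTGAATAATGAATCACGTTTAAATTACGTACACTAATAGAAAGTTCGACTTAAGC-3'

The forward primer matches the template at positions 12–25.
The reverse primer's reverse complement is TTCGACTTAAGC, which matches the template at positions 73–84.
The product is the template from position 12 through 84 (73 bp).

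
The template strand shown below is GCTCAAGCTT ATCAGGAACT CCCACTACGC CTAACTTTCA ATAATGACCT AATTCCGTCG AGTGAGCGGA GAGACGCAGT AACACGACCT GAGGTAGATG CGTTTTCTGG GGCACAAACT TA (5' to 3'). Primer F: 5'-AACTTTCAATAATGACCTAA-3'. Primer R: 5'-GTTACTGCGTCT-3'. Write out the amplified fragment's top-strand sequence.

The forward primer matches the template at positions 33–52.
Reverse complement of the reverse primer: AGACGCAGTAAC. This occurs on the top strand at positions 72–83.
The product is the template from position 33 through 83 (51 bp).

5'-AACTTTCAATAATGACCTAATTCCGTCGAGTGAGCGGAGAGACGCAGTAAC-3'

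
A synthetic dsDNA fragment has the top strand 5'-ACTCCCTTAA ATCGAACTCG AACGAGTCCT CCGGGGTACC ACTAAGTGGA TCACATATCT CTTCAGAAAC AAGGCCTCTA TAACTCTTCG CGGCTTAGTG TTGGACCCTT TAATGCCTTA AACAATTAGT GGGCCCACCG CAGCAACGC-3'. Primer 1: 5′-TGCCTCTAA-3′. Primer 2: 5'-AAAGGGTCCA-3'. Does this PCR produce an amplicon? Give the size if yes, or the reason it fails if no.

Primer 1 (TGCCTCTAA) does not match the top strand, and its reverse complement TTAGAGGCA does not match either.
With no annealing site for primer 1, no amplification occurs.

No product — primer 1 has no binding site in the template.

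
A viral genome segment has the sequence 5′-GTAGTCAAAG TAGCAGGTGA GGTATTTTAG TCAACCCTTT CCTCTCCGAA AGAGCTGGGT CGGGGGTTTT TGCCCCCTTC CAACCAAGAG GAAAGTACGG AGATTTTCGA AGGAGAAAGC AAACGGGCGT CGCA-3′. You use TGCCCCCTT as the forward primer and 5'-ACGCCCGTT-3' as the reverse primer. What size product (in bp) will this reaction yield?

60 bp

The forward primer matches the template at positions 71–79.
Reverse complement of the reverse primer: AACGGGCGT. This occurs on the top strand at positions 122–130.
Amplicon spans positions 71–130: 60 bp.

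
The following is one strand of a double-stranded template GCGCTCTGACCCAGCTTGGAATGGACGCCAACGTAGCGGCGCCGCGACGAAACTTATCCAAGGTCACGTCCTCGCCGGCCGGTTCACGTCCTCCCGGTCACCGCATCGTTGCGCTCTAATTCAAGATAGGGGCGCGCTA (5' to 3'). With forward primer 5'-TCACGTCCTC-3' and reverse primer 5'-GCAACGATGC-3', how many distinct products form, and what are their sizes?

The forward primer TCACGTCCTC matches the top strand at positions 64–73, 84–93.
The reverse primer's reverse complement is GCATCGTTGC, matching at positions 103–112.
Each forward site pairs with the reverse site to give a product ending at position 112: sizes 49, 29 bp.

Two products: 49 bp, 29 bp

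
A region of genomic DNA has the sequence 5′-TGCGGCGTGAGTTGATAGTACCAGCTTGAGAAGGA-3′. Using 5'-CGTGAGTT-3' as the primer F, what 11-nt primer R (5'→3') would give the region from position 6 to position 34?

5'-CCTTCTCAAGC-3'

The product's 3' end on the top strand is position 34.
The reverse primer anneals to the top strand over positions 24–34, i.e. to GCTTGAGAAGG.
Its sequence written 5'→3' is the reverse complement: CCTTCTCAAGC.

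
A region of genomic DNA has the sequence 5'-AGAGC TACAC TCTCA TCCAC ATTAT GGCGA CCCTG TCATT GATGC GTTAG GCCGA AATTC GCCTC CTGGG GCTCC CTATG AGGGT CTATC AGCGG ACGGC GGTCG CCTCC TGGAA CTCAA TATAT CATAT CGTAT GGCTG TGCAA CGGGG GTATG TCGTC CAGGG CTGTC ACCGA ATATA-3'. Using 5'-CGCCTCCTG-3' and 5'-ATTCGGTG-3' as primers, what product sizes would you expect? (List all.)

The forward primer CGCCTCCTG matches the top strand at positions 60–68, 104–112.
The reverse primer's reverse complement is CACCGAAT, matching at positions 170–177.
Each forward site pairs with the reverse site to give a product ending at position 177: sizes 118, 74 bp.

118 bp, 74 bp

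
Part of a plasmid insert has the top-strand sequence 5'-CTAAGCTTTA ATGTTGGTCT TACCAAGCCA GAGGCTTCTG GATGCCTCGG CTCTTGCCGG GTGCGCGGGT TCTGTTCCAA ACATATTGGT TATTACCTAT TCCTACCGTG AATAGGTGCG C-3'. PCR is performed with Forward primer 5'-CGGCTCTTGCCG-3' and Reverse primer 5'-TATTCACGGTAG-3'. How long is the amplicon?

Scanning the template, CGGCTCTTGCCG occurs at positions 48–59; this primer anneals to the bottom strand there with its 3' end pointing downstream.
The reverse primer's reverse complement is CTACCGTGAATA, which matches the template at positions 103–114.
Amplicon spans positions 48–114: 67 bp.

67 bp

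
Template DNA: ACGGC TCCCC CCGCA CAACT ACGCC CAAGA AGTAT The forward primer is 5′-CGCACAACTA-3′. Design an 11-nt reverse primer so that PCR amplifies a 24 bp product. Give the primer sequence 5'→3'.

The forward primer binds at positions 12–21, so a 24 bp product ends at position 12 + 24 − 1 = 35.
The reverse primer anneals to the top strand over positions 25–35, i.e. to CCAAGAAGTAT.
Its sequence written 5'→3' is the reverse complement: ATACTTCTTGG.

5'-ATACTTCTTGG-3'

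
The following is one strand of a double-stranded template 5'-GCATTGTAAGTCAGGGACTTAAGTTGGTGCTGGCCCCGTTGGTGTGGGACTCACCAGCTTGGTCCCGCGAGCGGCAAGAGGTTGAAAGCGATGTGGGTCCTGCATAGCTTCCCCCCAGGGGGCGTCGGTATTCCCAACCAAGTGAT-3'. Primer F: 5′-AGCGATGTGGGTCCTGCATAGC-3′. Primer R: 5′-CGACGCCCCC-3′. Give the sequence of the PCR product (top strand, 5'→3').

5'-AGCGATGTGGGTCCTGCATAGCTTCCCCCCAGGGGGCGTCG-3'

Forward primer AGCGATGTGGGTCCTGCATAGC is found on the top strand at positions 87–108.
Reverse complement of the reverse primer: GGGGGCGTCG. This occurs on the top strand at positions 118–127.
The product is the template from position 87 through 127 (41 bp).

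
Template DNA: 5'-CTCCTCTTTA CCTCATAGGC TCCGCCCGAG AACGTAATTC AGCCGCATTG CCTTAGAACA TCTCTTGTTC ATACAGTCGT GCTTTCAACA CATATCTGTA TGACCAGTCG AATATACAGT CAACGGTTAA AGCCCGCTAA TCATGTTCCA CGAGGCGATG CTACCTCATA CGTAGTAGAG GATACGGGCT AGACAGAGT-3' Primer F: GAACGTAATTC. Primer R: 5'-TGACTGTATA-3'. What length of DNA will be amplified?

93 bp

Scanning the template, GAACGTAATTC occurs at positions 30–40; this primer anneals to the bottom strand there with its 3' end pointing downstream.
Reverse complement of the reverse primer: TATACAGTCA. This occurs on the top strand at positions 113–122.
Amplicon spans positions 30–122: 93 bp.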